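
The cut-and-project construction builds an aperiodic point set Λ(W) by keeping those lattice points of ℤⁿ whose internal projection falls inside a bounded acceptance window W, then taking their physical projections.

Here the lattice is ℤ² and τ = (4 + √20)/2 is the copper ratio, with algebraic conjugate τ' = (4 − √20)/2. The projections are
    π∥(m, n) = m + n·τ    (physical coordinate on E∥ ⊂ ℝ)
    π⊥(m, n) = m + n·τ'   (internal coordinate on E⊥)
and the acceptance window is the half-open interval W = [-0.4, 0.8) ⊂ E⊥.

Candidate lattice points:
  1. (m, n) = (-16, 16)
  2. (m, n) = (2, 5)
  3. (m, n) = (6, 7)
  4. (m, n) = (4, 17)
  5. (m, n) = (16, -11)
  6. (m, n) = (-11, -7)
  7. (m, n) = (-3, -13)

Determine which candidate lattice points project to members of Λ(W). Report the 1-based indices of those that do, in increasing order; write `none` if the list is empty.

4, 7

τ' = (4−√20)/2 ≈ -0.2361.
[1] lift (-16,16): star map gives -19.7771; window check -0.4 ≤ -19.7771 < 0.8 is false → out
[2] lift (2,5): star map gives 0.8197; window check -0.4 ≤ 0.8197 < 0.8 is false → out
[3] lift (6,7): star map gives 4.3475; window check -0.4 ≤ 4.3475 < 0.8 is false → out
[4] lift (4,17): star map gives -0.0132; window check -0.4 ≤ -0.0132 < 0.8 is true → IN Λ
[5] lift (16,-11): star map gives 18.5967; window check -0.4 ≤ 18.5967 < 0.8 is false → out
[6] lift (-11,-7): star map gives -9.3475; window check -0.4 ≤ -9.3475 < 0.8 is false → out
[7] lift (-3,-13): star map gives 0.0689; window check -0.4 ≤ 0.0689 < 0.8 is true → IN Λ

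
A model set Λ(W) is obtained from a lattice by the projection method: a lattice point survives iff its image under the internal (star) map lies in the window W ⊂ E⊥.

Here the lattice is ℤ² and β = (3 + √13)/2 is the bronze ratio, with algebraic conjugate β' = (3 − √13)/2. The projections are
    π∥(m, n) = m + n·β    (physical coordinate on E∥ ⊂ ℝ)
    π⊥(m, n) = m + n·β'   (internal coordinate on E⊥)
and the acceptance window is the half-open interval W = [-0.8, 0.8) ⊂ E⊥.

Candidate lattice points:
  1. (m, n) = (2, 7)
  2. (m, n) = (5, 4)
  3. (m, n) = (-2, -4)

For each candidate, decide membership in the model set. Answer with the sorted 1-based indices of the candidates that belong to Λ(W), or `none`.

Compute β' = (3−√13)/2 = -0.30278, so π⊥(m,n) = m -0.30278·n.
#1 (2,7): internal coord 2 + (7)·β' = -0.11943; -0.11943 ∈ [-0.8, 0.8) → IN Λ
#2 (5,4): internal coord 5 + (4)·β' = +3.78890; +3.78890 ∉ [-0.8, 0.8) → out
#3 (-2,-4): internal coord -2 + (-4)·β' = -0.78890; -0.78890 ∈ [-0.8, 0.8) → IN Λ

1, 3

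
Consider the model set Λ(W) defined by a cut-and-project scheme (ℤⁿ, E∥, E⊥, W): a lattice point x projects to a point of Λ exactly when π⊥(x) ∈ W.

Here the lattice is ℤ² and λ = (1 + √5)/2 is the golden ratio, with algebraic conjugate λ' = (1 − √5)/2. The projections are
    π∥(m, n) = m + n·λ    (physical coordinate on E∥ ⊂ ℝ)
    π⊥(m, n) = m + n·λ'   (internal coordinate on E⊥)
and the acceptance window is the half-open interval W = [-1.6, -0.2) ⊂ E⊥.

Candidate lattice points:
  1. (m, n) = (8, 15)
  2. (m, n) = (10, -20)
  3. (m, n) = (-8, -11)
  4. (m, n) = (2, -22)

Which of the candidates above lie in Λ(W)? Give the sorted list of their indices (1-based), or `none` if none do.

λ' = (1−√5)/2 ≈ -0.618034.
candidate 1: (m,n)=(8,15) → π∥ = 8+15·λ ≈ 32.270510, π⊥ = 8+15·λ' ≈ -1.270510 ∈ [-1.6, -0.2) ⇒ IN Λ
candidate 2: (m,n)=(10,-20) → π∥ = 10-20·λ ≈ -22.360680, π⊥ = 10-20·λ' ≈ 22.360680 ∉ [-1.6, -0.2) ⇒ out
candidate 3: (m,n)=(-8,-11) → π∥ = -8-11·λ ≈ -25.798374, π⊥ = -8-11·λ' ≈ -1.201626 ∈ [-1.6, -0.2) ⇒ IN Λ
candidate 4: (m,n)=(2,-22) → π∥ = 2-22·λ ≈ -33.596748, π⊥ = 2-22·λ' ≈ 15.596748 ∉ [-1.6, -0.2) ⇒ out

1, 3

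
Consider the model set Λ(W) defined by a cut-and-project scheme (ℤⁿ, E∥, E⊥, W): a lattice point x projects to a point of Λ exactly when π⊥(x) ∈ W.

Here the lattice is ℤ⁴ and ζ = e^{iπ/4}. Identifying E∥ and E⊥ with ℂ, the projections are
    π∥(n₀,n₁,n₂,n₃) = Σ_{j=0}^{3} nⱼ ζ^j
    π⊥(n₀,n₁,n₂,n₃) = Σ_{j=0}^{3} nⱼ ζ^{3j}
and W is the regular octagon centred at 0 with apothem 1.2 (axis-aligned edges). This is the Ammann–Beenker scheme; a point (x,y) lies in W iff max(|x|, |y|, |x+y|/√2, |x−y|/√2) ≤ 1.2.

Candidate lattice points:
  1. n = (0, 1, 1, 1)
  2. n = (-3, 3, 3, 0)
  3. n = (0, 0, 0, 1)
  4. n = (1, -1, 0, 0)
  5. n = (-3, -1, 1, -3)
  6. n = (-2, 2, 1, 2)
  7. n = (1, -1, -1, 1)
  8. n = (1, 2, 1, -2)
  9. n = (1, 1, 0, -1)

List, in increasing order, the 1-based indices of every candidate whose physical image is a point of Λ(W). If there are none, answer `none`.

1, 3, 9

π⊥(n) = n₀ + n₁ζ³ + n₂ζ⁶ + n₃ζ⁹ where ζ = e^{iπ/4}.
#1 (0, 1, 1, 1): internal (0.000000, 0.414214); octagon support 0.414214 vs apothem 1.2 → ∈ W
#2 (-3, 3, 3, 0): internal (-5.121320, -0.878680); octagon support 5.121320 vs apothem 1.2 → ∉ W
#3 (0, 0, 0, 1): internal (0.707107, 0.707107); octagon support 1.000000 vs apothem 1.2 → ∈ W
#4 (1, -1, 0, 0): internal (1.707107, -0.707107); octagon support 1.707107 vs apothem 1.2 → ∉ W
#5 (-3, -1, 1, -3): internal (-4.414214, -3.828427); octagon support 5.828427 vs apothem 1.2 → ∉ W
#6 (-2, 2, 1, 2): internal (-2.000000, 1.828427); octagon support 2.707107 vs apothem 1.2 → ∉ W
#7 (1, -1, -1, 1): internal (2.414214, 1.000000); octagon support 2.414214 vs apothem 1.2 → ∉ W
#8 (1, 2, 1, -2): internal (-1.828427, -1.000000); octagon support 2.000000 vs apothem 1.2 → ∉ W
#9 (1, 1, 0, -1): internal (-0.414214, 0.000000); octagon support 0.414214 vs apothem 1.2 → ∈ W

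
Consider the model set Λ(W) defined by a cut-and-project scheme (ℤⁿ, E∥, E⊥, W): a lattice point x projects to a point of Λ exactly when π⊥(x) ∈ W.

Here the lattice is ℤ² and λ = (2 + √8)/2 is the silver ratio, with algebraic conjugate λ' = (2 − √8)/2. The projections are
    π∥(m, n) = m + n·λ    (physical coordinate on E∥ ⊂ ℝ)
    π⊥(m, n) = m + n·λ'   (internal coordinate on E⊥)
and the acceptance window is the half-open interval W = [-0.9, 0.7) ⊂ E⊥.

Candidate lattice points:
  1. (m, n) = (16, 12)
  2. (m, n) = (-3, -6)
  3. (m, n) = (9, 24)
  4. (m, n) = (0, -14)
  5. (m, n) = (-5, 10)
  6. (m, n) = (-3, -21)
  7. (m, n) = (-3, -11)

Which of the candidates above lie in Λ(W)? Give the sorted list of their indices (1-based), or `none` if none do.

Compute λ' = (2−√8)/2 = -0.4142, so π⊥(m,n) = m -0.4142·n.
[1] lift (16,12): star map gives 11.0294; window check -0.9 ≤ 11.0294 < 0.7 is false → out
[2] lift (-3,-6): star map gives -0.5147; window check -0.9 ≤ -0.5147 < 0.7 is true → IN Λ
[3] lift (9,24): star map gives -0.9411; window check -0.9 ≤ -0.9411 < 0.7 is false → out
[4] lift (0,-14): star map gives 5.7990; window check -0.9 ≤ 5.7990 < 0.7 is false → out
[5] lift (-5,10): star map gives -9.1421; window check -0.9 ≤ -9.1421 < 0.7 is false → out
[6] lift (-3,-21): star map gives 5.6985; window check -0.9 ≤ 5.6985 < 0.7 is false → out
[7] lift (-3,-11): star map gives 1.5563; window check -0.9 ≤ 1.5563 < 0.7 is false → out

2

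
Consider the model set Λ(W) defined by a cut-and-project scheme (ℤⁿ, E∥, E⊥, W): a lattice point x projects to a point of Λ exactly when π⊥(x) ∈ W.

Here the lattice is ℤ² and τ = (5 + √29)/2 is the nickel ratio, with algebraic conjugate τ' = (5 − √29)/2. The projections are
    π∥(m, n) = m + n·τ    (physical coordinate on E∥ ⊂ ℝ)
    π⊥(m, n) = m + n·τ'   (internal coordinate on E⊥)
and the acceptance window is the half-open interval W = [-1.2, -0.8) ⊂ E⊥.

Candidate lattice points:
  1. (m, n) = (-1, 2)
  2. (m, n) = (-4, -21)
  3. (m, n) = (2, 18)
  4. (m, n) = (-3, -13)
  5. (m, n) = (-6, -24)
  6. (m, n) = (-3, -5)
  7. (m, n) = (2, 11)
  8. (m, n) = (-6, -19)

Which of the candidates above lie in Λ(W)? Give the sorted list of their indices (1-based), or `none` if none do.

none

Numerically τ ≈ 5.19258 and τ' = −1/τ ≈ -0.19258.
[1] lift (-1,2): star map gives -1.38516; window check -1.2 ≤ -1.38516 < -0.8 is false → out
[2] lift (-4,-21): star map gives 0.04423; window check -1.2 ≤ 0.04423 < -0.8 is false → out
[3] lift (2,18): star map gives -1.46648; window check -1.2 ≤ -1.46648 < -0.8 is false → out
[4] lift (-3,-13): star map gives -0.49643; window check -1.2 ≤ -0.49643 < -0.8 is false → out
[5] lift (-6,-24): star map gives -1.37802; window check -1.2 ≤ -1.37802 < -0.8 is false → out
[6] lift (-3,-5): star map gives -2.03709; window check -1.2 ≤ -2.03709 < -0.8 is false → out
[7] lift (2,11): star map gives -0.11841; window check -1.2 ≤ -0.11841 < -0.8 is false → out
[8] lift (-6,-19): star map gives -2.34093; window check -1.2 ≤ -2.34093 < -0.8 is false → out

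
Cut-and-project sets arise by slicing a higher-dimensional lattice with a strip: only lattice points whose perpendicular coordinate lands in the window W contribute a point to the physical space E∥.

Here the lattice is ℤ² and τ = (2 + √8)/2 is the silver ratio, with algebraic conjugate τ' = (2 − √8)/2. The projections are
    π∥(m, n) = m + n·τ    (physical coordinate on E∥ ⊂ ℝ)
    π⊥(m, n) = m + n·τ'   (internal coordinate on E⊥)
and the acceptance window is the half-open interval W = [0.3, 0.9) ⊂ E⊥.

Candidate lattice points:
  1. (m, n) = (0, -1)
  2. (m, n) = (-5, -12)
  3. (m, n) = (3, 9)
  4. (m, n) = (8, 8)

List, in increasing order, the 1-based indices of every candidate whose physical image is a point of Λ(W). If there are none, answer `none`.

Numerically τ ≈ 2.4142 and τ' = −1/τ ≈ -0.4142.
#1 (0,-1): internal coord 0 + (-1)·τ' = +0.4142; +0.4142 ∈ [0.3, 0.9) → IN Λ
#2 (-5,-12): internal coord -5 + (-12)·τ' = -0.0294; -0.0294 ∉ [0.3, 0.9) → out
#3 (3,9): internal coord 3 + (9)·τ' = -0.7279; -0.7279 ∉ [0.3, 0.9) → out
#4 (8,8): internal coord 8 + (8)·τ' = +4.6863; +4.6863 ∉ [0.3, 0.9) → out

1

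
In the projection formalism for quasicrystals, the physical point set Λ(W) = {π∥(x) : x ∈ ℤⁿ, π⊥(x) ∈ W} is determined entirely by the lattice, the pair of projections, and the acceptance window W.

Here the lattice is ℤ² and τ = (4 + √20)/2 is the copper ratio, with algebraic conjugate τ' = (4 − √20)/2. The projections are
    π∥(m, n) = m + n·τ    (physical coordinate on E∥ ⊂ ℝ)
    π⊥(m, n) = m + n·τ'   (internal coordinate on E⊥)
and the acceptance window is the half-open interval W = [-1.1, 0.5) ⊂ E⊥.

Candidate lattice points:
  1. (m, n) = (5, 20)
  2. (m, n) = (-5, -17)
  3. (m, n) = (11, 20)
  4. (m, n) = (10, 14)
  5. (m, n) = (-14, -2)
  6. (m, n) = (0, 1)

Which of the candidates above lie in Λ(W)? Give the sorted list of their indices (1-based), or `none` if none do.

Compute τ' = (4−√20)/2 = -0.23607, so π⊥(m,n) = m -0.23607·n.
#1 (5,20): internal coord 5 + (20)·τ' = +0.27864; +0.27864 ∈ [-1.1, 0.5) → IN Λ
#2 (-5,-17): internal coord -5 + (-17)·τ' = -0.98684; -0.98684 ∈ [-1.1, 0.5) → IN Λ
#3 (11,20): internal coord 11 + (20)·τ' = +6.27864; +6.27864 ∉ [-1.1, 0.5) → out
#4 (10,14): internal coord 10 + (14)·τ' = +6.69505; +6.69505 ∉ [-1.1, 0.5) → out
#5 (-14,-2): internal coord -14 + (-2)·τ' = -13.52786; -13.52786 ∉ [-1.1, 0.5) → out
#6 (0,1): internal coord 0 + (1)·τ' = -0.23607; -0.23607 ∈ [-1.1, 0.5) → IN Λ

1, 2, 6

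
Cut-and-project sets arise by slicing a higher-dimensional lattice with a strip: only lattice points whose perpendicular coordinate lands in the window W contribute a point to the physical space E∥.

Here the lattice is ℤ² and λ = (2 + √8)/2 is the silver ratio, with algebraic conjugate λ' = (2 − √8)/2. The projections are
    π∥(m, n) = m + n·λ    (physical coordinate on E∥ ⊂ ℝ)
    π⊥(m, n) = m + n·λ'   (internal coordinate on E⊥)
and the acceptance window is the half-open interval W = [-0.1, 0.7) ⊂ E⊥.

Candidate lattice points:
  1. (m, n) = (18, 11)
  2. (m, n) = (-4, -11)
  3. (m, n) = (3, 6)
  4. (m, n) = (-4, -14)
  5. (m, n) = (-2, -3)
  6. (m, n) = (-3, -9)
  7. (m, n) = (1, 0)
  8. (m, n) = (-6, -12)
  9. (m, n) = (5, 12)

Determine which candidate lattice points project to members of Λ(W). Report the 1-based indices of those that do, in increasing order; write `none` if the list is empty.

2, 3, 9

λ' = (2−√8)/2 ≈ -0.4142.
[1] lift (18,11): star map gives 13.4437; window check -0.1 ≤ 13.4437 < 0.7 is false → out
[2] lift (-4,-11): star map gives 0.5563; window check -0.1 ≤ 0.5563 < 0.7 is true → IN Λ
[3] lift (3,6): star map gives 0.5147; window check -0.1 ≤ 0.5147 < 0.7 is true → IN Λ
[4] lift (-4,-14): star map gives 1.7990; window check -0.1 ≤ 1.7990 < 0.7 is false → out
[5] lift (-2,-3): star map gives -0.7574; window check -0.1 ≤ -0.7574 < 0.7 is false → out
[6] lift (-3,-9): star map gives 0.7279; window check -0.1 ≤ 0.7279 < 0.7 is false → out
[7] lift (1,0): star map gives 1.0000; window check -0.1 ≤ 1.0000 < 0.7 is false → out
[8] lift (-6,-12): star map gives -1.0294; window check -0.1 ≤ -1.0294 < 0.7 is false → out
[9] lift (5,12): star map gives 0.0294; window check -0.1 ≤ 0.0294 < 0.7 is true → IN Λ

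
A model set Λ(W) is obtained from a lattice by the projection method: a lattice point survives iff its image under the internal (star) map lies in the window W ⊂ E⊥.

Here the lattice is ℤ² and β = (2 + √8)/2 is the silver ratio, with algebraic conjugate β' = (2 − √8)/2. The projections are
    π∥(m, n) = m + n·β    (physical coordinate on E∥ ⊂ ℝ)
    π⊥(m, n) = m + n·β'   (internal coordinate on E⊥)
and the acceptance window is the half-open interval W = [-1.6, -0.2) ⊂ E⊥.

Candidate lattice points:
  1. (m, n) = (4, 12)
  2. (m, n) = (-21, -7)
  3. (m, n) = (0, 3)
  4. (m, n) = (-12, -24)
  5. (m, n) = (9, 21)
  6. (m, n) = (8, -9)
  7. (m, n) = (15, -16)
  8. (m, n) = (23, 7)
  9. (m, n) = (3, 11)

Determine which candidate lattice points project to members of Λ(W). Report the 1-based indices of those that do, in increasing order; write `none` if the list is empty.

1, 3, 9

Numerically β ≈ 2.414214 and β' = −1/β ≈ -0.414214.
[1] lift (4,12): star map gives -0.970563; window check -1.6 ≤ -0.970563 < -0.2 is true → IN Λ
[2] lift (-21,-7): star map gives -18.100505; window check -1.6 ≤ -18.100505 < -0.2 is false → out
[3] lift (0,3): star map gives -1.242641; window check -1.6 ≤ -1.242641 < -0.2 is true → IN Λ
[4] lift (-12,-24): star map gives -2.058875; window check -1.6 ≤ -2.058875 < -0.2 is false → out
[5] lift (9,21): star map gives 0.301515; window check -1.6 ≤ 0.301515 < -0.2 is false → out
[6] lift (8,-9): star map gives 11.727922; window check -1.6 ≤ 11.727922 < -0.2 is false → out
[7] lift (15,-16): star map gives 21.627417; window check -1.6 ≤ 21.627417 < -0.2 is false → out
[8] lift (23,7): star map gives 20.100505; window check -1.6 ≤ 20.100505 < -0.2 is false → out
[9] lift (3,11): star map gives -1.556349; window check -1.6 ≤ -1.556349 < -0.2 is true → IN Λ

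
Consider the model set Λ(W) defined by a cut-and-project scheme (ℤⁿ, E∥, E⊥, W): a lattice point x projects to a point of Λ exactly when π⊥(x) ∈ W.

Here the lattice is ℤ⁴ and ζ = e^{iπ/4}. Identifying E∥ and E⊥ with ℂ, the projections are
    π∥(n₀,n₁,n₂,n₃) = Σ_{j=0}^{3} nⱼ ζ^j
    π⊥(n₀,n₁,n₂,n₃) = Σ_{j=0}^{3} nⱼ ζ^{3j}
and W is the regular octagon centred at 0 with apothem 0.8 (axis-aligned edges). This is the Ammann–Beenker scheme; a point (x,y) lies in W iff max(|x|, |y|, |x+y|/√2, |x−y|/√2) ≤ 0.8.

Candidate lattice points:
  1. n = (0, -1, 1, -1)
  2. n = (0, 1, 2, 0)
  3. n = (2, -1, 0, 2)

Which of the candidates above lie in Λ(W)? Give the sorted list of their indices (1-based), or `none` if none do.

none

With ζ = e^{iπ/4} the internal vectors are ζ^0,ζ^3,ζ^6,ζ^9.
#1 (0, -1, 1, -1): internal (0.0000, -2.4142); octagon support 2.4142 vs apothem 0.8 → ∉ W
#2 (0, 1, 2, 0): internal (-0.7071, -1.2929); octagon support 1.4142 vs apothem 0.8 → ∉ W
#3 (2, -1, 0, 2): internal (4.1213, 0.7071); octagon support 4.1213 vs apothem 0.8 → ∉ W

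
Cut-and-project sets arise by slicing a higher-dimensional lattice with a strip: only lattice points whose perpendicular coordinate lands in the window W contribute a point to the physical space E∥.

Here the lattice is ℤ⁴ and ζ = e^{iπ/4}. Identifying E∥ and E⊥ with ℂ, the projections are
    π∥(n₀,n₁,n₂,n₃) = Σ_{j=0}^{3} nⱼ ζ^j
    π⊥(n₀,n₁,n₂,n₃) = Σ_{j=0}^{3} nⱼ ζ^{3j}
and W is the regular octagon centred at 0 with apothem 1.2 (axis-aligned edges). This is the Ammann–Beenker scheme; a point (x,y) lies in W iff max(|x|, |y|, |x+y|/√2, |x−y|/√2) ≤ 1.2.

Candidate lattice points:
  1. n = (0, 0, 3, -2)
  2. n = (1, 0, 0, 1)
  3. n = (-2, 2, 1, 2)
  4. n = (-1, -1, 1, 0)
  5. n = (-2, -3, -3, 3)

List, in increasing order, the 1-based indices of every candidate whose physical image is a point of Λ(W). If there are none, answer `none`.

none

With ζ = e^{iπ/4} the internal vectors are ζ^0,ζ^3,ζ^6,ζ^9.
#1 (0, 0, 3, -2): internal (-1.414214, -4.414214); octagon support 4.414214 vs apothem 1.2 → ∉ W
#2 (1, 0, 0, 1): internal (1.707107, 0.707107); octagon support 1.707107 vs apothem 1.2 → ∉ W
#3 (-2, 2, 1, 2): internal (-2.000000, 1.828427); octagon support 2.707107 vs apothem 1.2 → ∉ W
#4 (-1, -1, 1, 0): internal (-0.292893, -1.707107); octagon support 1.707107 vs apothem 1.2 → ∉ W
#5 (-2, -3, -3, 3): internal (2.242641, 3.000000); octagon support 3.707107 vs apothem 1.2 → ∉ W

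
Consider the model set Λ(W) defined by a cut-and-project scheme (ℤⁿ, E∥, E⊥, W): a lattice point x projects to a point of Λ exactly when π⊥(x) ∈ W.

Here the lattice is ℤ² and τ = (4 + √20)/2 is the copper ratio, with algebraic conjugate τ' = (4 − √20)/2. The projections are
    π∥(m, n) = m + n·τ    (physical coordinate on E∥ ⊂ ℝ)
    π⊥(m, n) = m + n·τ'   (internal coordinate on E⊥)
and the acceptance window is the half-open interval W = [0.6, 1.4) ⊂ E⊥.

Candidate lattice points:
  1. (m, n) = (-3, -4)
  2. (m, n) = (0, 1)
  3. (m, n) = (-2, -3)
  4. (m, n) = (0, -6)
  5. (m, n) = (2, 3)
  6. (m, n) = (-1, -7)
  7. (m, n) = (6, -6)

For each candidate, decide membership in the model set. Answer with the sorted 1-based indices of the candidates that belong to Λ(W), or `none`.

Numerically τ ≈ 4.2361 and τ' = −1/τ ≈ -0.2361.
candidate 1: (m,n)=(-3,-4) → π∥ = -3-4·τ ≈ -19.9443, π⊥ = -3-4·τ' ≈ -2.0557 ∉ [0.6, 1.4) ⇒ out
candidate 2: (m,n)=(0,1) → π∥ = 0+1·τ ≈ 4.2361, π⊥ = 0+1·τ' ≈ -0.2361 ∉ [0.6, 1.4) ⇒ out
candidate 3: (m,n)=(-2,-3) → π∥ = -2-3·τ ≈ -14.7082, π⊥ = -2-3·τ' ≈ -1.2918 ∉ [0.6, 1.4) ⇒ out
candidate 4: (m,n)=(0,-6) → π∥ = 0-6·τ ≈ -25.4164, π⊥ = 0-6·τ' ≈ 1.4164 ∉ [0.6, 1.4) ⇒ out
candidate 5: (m,n)=(2,3) → π∥ = 2+3·τ ≈ 14.7082, π⊥ = 2+3·τ' ≈ 1.2918 ∈ [0.6, 1.4) ⇒ IN Λ
candidate 6: (m,n)=(-1,-7) → π∥ = -1-7·τ ≈ -30.6525, π⊥ = -1-7·τ' ≈ 0.6525 ∈ [0.6, 1.4) ⇒ IN Λ
candidate 7: (m,n)=(6,-6) → π∥ = 6-6·τ ≈ -19.4164, π⊥ = 6-6·τ' ≈ 7.4164 ∉ [0.6, 1.4) ⇒ out

5, 6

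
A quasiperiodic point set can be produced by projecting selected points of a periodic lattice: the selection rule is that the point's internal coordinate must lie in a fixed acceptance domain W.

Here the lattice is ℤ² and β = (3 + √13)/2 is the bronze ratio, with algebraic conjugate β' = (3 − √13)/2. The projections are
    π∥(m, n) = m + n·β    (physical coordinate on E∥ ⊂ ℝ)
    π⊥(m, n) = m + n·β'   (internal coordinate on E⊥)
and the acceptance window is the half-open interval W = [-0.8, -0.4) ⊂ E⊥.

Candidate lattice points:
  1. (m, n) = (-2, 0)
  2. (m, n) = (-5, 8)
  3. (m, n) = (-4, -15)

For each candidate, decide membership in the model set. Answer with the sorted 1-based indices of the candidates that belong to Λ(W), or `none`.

Compute β' = (3−√13)/2 = -0.30278, so π⊥(m,n) = m -0.30278·n.
[1] lift (-2,0): star map gives -2.00000; window check -0.8 ≤ -2.00000 < -0.4 is false → out
[2] lift (-5,8): star map gives -7.42221; window check -0.8 ≤ -7.42221 < -0.4 is false → out
[3] lift (-4,-15): star map gives 0.54163; window check -0.8 ≤ 0.54163 < -0.4 is false → out

none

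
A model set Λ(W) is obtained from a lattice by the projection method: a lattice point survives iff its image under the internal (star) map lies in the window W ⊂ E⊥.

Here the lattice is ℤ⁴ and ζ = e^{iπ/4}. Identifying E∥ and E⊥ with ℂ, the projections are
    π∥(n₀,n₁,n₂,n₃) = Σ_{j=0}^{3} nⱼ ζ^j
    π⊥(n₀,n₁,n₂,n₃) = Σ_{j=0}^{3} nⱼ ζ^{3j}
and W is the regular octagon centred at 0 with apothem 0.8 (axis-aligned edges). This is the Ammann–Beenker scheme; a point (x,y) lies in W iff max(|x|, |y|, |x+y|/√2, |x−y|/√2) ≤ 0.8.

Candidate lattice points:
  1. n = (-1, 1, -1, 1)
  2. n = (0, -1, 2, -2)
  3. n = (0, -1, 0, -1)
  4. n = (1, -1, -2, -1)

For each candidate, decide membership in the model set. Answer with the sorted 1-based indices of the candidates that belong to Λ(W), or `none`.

Internal map: ζ^{3j} for j=0..3 gives (1,0), (−√2/2,√2/2), (0,−1), (√2/2,√2/2).
candidate 1: n = (-1, 1, -1, 1) → π⊥ ≈ (-1.00000, +2.41421); max(|x|,|y|,|x±y|/√2) = 2.41421 > 0.8 ⇒ ∉ W
candidate 2: n = (0, -1, 2, -2) → π⊥ ≈ (-0.70711, -4.12132); max(|x|,|y|,|x±y|/√2) = 4.12132 > 0.8 ⇒ ∉ W
candidate 3: n = (0, -1, 0, -1) → π⊥ ≈ (+0.00000, -1.41421); max(|x|,|y|,|x±y|/√2) = 1.41421 > 0.8 ⇒ ∉ W
candidate 4: n = (1, -1, -2, -1) → π⊥ ≈ (+1.00000, +0.58579); max(|x|,|y|,|x±y|/√2) = 1.12132 > 0.8 ⇒ ∉ W

none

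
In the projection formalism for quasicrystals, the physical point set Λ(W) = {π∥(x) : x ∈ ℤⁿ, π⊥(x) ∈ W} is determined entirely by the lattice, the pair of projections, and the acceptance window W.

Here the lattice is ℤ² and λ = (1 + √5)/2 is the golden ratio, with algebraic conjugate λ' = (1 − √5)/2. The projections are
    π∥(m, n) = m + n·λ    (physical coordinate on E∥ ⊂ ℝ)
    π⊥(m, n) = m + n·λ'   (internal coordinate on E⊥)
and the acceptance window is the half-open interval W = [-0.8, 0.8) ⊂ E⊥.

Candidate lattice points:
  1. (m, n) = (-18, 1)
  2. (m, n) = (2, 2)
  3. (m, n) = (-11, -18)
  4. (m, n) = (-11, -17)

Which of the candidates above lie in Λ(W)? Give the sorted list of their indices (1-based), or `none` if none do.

2, 3, 4

λ' = (1−√5)/2 ≈ -0.618034.
[1] lift (-18,1): star map gives -18.618034; window check -0.8 ≤ -18.618034 < 0.8 is false → out
[2] lift (2,2): star map gives 0.763932; window check -0.8 ≤ 0.763932 < 0.8 is true → IN Λ
[3] lift (-11,-18): star map gives 0.124612; window check -0.8 ≤ 0.124612 < 0.8 is true → IN Λ
[4] lift (-11,-17): star map gives -0.493422; window check -0.8 ≤ -0.493422 < 0.8 is true → IN Λ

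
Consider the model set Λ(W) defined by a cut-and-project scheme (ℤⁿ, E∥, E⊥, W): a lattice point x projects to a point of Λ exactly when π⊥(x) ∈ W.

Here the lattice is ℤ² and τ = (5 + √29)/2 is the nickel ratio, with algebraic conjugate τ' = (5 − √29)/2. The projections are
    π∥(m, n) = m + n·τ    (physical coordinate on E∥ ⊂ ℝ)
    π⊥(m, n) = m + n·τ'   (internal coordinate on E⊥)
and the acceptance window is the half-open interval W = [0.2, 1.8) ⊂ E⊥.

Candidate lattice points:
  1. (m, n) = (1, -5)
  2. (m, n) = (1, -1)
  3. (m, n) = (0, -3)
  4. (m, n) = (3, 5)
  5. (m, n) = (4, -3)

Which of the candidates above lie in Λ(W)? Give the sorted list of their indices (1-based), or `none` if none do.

2, 3

τ' = (5−√29)/2 ≈ -0.19258.
#1 (1,-5): internal coord 1 + (-5)·τ' = +1.96291; +1.96291 ∉ [0.2, 1.8) → out
#2 (1,-1): internal coord 1 + (-1)·τ' = +1.19258; +1.19258 ∈ [0.2, 1.8) → IN Λ
#3 (0,-3): internal coord 0 + (-3)·τ' = +0.57775; +0.57775 ∈ [0.2, 1.8) → IN Λ
#4 (3,5): internal coord 3 + (5)·τ' = +2.03709; +2.03709 ∉ [0.2, 1.8) → out
#5 (4,-3): internal coord 4 + (-3)·τ' = +4.57775; +4.57775 ∉ [0.2, 1.8) → out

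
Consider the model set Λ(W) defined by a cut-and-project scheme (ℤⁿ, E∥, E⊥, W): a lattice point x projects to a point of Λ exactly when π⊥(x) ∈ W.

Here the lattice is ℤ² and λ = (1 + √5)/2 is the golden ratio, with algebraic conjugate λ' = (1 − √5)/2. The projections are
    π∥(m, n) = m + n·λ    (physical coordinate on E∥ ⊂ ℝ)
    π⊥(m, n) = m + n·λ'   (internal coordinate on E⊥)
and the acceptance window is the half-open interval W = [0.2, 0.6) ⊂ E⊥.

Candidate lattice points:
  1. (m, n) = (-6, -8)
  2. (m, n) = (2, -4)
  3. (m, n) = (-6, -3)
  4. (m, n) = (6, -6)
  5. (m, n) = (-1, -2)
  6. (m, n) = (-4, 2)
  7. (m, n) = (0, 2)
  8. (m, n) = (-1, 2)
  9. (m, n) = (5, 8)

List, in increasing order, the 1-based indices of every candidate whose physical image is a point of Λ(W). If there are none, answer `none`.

Numerically λ ≈ 1.61803 and λ' = −1/λ ≈ -0.61803.
candidate 1: (m,n)=(-6,-8) → π∥ = -6-8·λ ≈ -18.94427, π⊥ = -6-8·λ' ≈ -1.05573 ∉ [0.2, 0.6) ⇒ out
candidate 2: (m,n)=(2,-4) → π∥ = 2-4·λ ≈ -4.47214, π⊥ = 2-4·λ' ≈ 4.47214 ∉ [0.2, 0.6) ⇒ out
candidate 3: (m,n)=(-6,-3) → π∥ = -6-3·λ ≈ -10.85410, π⊥ = -6-3·λ' ≈ -4.14590 ∉ [0.2, 0.6) ⇒ out
candidate 4: (m,n)=(6,-6) → π∥ = 6-6·λ ≈ -3.70820, π⊥ = 6-6·λ' ≈ 9.70820 ∉ [0.2, 0.6) ⇒ out
candidate 5: (m,n)=(-1,-2) → π∥ = -1-2·λ ≈ -4.23607, π⊥ = -1-2·λ' ≈ 0.23607 ∈ [0.2, 0.6) ⇒ IN Λ
candidate 6: (m,n)=(-4,2) → π∥ = -4+2·λ ≈ -0.76393, π⊥ = -4+2·λ' ≈ -5.23607 ∉ [0.2, 0.6) ⇒ out
candidate 7: (m,n)=(0,2) → π∥ = 0+2·λ ≈ 3.23607, π⊥ = 0+2·λ' ≈ -1.23607 ∉ [0.2, 0.6) ⇒ out
candidate 8: (m,n)=(-1,2) → π∥ = -1+2·λ ≈ 2.23607, π⊥ = -1+2·λ' ≈ -2.23607 ∉ [0.2, 0.6) ⇒ out
candidate 9: (m,n)=(5,8) → π∥ = 5+8·λ ≈ 17.94427, π⊥ = 5+8·λ' ≈ 0.05573 ∉ [0.2, 0.6) ⇒ out

5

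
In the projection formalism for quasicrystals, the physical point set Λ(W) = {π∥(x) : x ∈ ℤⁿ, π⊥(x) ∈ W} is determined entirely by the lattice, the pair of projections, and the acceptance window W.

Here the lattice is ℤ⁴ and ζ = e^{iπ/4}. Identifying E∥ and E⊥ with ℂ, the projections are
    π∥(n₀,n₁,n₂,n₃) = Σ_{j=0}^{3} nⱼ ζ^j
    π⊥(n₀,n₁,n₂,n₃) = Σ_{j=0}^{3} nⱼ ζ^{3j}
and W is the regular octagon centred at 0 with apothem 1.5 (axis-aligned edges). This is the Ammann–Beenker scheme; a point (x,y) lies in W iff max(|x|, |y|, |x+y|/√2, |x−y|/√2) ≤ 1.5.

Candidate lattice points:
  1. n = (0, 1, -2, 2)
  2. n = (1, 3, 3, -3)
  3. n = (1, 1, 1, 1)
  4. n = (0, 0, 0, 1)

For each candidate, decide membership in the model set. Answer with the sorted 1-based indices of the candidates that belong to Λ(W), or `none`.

Internal map: ζ^{3j} for j=0..3 gives (1,0), (−√2/2,√2/2), (0,−1), (√2/2,√2/2).
#1 (0, 1, -2, 2): internal (0.7071, 4.1213); octagon support 4.1213 vs apothem 1.5 → ∉ W
#2 (1, 3, 3, -3): internal (-3.2426, -3.0000); octagon support 4.4142 vs apothem 1.5 → ∉ W
#3 (1, 1, 1, 1): internal (1.0000, 0.4142); octagon support 1.0000 vs apothem 1.5 → ∈ W
#4 (0, 0, 0, 1): internal (0.7071, 0.7071); octagon support 1.0000 vs apothem 1.5 → ∈ W

3, 4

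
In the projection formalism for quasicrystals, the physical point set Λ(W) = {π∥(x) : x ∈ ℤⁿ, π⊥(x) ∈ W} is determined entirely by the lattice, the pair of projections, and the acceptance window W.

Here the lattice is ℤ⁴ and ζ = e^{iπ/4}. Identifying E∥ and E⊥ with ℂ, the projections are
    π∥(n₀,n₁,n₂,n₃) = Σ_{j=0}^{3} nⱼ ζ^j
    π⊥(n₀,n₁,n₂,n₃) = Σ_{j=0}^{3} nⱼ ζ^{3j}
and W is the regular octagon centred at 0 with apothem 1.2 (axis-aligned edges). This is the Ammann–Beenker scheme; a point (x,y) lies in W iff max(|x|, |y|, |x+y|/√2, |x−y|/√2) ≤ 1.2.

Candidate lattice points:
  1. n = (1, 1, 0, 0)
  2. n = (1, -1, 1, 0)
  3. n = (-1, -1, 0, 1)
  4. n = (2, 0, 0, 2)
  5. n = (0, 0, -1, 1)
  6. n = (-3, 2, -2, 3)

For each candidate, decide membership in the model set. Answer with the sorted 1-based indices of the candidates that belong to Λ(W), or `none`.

1, 3

π⊥(n) = n₀ + n₁ζ³ + n₂ζ⁶ + n₃ζ⁹ where ζ = e^{iπ/4}.
candidate 1: n = (1, 1, 0, 0) → π⊥ ≈ (+0.292893, +0.707107); max(|x|,|y|,|x±y|/√2) = 0.707107 ≤ 1.2 ⇒ ∈ W
candidate 2: n = (1, -1, 1, 0) → π⊥ ≈ (+1.707107, -1.707107); max(|x|,|y|,|x±y|/√2) = 2.414214 > 1.2 ⇒ ∉ W
candidate 3: n = (-1, -1, 0, 1) → π⊥ ≈ (+0.414214, +0.000000); max(|x|,|y|,|x±y|/√2) = 0.414214 ≤ 1.2 ⇒ ∈ W
candidate 4: n = (2, 0, 0, 2) → π⊥ ≈ (+3.414214, +1.414214); max(|x|,|y|,|x±y|/√2) = 3.414214 > 1.2 ⇒ ∉ W
candidate 5: n = (0, 0, -1, 1) → π⊥ ≈ (+0.707107, +1.707107); max(|x|,|y|,|x±y|/√2) = 1.707107 > 1.2 ⇒ ∉ W
candidate 6: n = (-3, 2, -2, 3) → π⊥ ≈ (-2.292893, +5.535534); max(|x|,|y|,|x±y|/√2) = 5.535534 > 1.2 ⇒ ∉ W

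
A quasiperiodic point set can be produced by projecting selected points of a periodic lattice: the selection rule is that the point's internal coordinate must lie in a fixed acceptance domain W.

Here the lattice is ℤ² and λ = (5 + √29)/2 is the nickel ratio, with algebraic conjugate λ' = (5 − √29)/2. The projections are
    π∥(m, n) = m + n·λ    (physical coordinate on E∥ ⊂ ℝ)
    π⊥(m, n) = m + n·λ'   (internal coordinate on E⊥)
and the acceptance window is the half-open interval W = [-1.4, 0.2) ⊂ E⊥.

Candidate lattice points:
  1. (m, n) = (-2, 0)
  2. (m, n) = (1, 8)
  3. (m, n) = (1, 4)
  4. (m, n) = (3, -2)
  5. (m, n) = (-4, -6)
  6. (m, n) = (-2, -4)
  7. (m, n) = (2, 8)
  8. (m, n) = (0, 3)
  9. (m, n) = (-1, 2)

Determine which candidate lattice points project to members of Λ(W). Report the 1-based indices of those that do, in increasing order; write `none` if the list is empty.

Compute λ' = (5−√29)/2 = -0.192582, so π⊥(m,n) = m -0.192582·n.
[1] lift (-2,0): star map gives -2.000000; window check -1.4 ≤ -2.000000 < 0.2 is false → out
[2] lift (1,8): star map gives -0.540659; window check -1.4 ≤ -0.540659 < 0.2 is true → IN Λ
[3] lift (1,4): star map gives 0.229670; window check -1.4 ≤ 0.229670 < 0.2 is false → out
[4] lift (3,-2): star map gives 3.385165; window check -1.4 ≤ 3.385165 < 0.2 is false → out
[5] lift (-4,-6): star map gives -2.844506; window check -1.4 ≤ -2.844506 < 0.2 is false → out
[6] lift (-2,-4): star map gives -1.229670; window check -1.4 ≤ -1.229670 < 0.2 is true → IN Λ
[7] lift (2,8): star map gives 0.459341; window check -1.4 ≤ 0.459341 < 0.2 is false → out
[8] lift (0,3): star map gives -0.577747; window check -1.4 ≤ -0.577747 < 0.2 is true → IN Λ
[9] lift (-1,2): star map gives -1.385165; window check -1.4 ≤ -1.385165 < 0.2 is true → IN Λ

2, 6, 8, 9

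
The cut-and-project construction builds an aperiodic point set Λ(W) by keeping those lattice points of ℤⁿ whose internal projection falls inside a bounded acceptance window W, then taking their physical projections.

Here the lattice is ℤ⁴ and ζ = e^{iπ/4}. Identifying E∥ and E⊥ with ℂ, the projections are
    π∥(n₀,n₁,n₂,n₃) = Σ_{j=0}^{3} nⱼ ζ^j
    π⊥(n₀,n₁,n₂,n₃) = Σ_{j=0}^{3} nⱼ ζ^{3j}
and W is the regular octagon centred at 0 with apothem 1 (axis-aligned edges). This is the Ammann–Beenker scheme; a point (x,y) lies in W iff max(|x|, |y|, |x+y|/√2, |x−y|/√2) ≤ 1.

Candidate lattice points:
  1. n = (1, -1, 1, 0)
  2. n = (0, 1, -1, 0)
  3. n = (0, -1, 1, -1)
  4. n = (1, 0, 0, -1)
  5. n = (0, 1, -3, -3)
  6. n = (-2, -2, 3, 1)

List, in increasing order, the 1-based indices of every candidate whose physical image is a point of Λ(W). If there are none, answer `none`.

4

π⊥(n) = n₀ + n₁ζ³ + n₂ζ⁶ + n₃ζ⁹ where ζ = e^{iπ/4}.
#1 (1, -1, 1, 0): internal (1.707107, -1.707107); octagon support 2.414214 vs apothem 1 → ∉ W
#2 (0, 1, -1, 0): internal (-0.707107, 1.707107); octagon support 1.707107 vs apothem 1 → ∉ W
#3 (0, -1, 1, -1): internal (0.000000, -2.414214); octagon support 2.414214 vs apothem 1 → ∉ W
#4 (1, 0, 0, -1): internal (0.292893, -0.707107); octagon support 0.707107 vs apothem 1 → ∈ W
#5 (0, 1, -3, -3): internal (-2.828427, 1.585786); octagon support 3.121320 vs apothem 1 → ∉ W
#6 (-2, -2, 3, 1): internal (0.121320, -3.707107); octagon support 3.707107 vs apothem 1 → ∉ W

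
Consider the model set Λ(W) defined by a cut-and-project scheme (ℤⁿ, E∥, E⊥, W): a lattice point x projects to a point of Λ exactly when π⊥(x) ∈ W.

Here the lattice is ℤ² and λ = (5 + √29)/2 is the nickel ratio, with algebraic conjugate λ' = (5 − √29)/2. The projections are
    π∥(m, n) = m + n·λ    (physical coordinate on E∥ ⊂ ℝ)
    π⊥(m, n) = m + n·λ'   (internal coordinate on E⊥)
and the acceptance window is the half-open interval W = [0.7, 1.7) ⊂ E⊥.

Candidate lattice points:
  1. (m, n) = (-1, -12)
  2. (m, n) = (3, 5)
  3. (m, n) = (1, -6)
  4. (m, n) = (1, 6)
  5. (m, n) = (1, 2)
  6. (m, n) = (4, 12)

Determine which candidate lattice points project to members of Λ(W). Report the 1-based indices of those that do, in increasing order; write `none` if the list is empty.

1, 6

λ' = (5−√29)/2 ≈ -0.1926.
candidate 1: (m,n)=(-1,-12) → π∥ = -1-12·λ ≈ -63.3110, π⊥ = -1-12·λ' ≈ 1.3110 ∈ [0.7, 1.7) ⇒ IN Λ
candidate 2: (m,n)=(3,5) → π∥ = 3+5·λ ≈ 28.9629, π⊥ = 3+5·λ' ≈ 2.0371 ∉ [0.7, 1.7) ⇒ out
candidate 3: (m,n)=(1,-6) → π∥ = 1-6·λ ≈ -30.1555, π⊥ = 1-6·λ' ≈ 2.1555 ∉ [0.7, 1.7) ⇒ out
candidate 4: (m,n)=(1,6) → π∥ = 1+6·λ ≈ 32.1555, π⊥ = 1+6·λ' ≈ -0.1555 ∉ [0.7, 1.7) ⇒ out
candidate 5: (m,n)=(1,2) → π∥ = 1+2·λ ≈ 11.3852, π⊥ = 1+2·λ' ≈ 0.6148 ∉ [0.7, 1.7) ⇒ out
candidate 6: (m,n)=(4,12) → π∥ = 4+12·λ ≈ 66.3110, π⊥ = 4+12·λ' ≈ 1.6890 ∈ [0.7, 1.7) ⇒ IN Λ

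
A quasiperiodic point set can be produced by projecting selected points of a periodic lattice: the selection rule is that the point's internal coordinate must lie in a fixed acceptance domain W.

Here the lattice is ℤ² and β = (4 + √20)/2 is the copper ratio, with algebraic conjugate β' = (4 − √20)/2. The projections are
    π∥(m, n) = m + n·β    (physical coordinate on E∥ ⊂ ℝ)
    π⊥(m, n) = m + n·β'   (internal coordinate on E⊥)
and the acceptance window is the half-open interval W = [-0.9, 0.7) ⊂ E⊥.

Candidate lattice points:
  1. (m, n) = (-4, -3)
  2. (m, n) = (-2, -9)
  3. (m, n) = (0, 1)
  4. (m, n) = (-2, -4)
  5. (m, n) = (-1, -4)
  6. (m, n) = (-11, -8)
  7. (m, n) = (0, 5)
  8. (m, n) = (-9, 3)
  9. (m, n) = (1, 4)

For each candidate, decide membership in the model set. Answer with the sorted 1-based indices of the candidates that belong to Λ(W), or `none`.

Compute β' = (4−√20)/2 = -0.23607, so π⊥(m,n) = m -0.23607·n.
candidate 1: (m,n)=(-4,-3) → π∥ = -4-3·β ≈ -16.70820, π⊥ = -4-3·β' ≈ -3.29180 ∉ [-0.9, 0.7) ⇒ out
candidate 2: (m,n)=(-2,-9) → π∥ = -2-9·β ≈ -40.12461, π⊥ = -2-9·β' ≈ 0.12461 ∈ [-0.9, 0.7) ⇒ IN Λ
candidate 3: (m,n)=(0,1) → π∥ = 0+1·β ≈ 4.23607, π⊥ = 0+1·β' ≈ -0.23607 ∈ [-0.9, 0.7) ⇒ IN Λ
candidate 4: (m,n)=(-2,-4) → π∥ = -2-4·β ≈ -18.94427, π⊥ = -2-4·β' ≈ -1.05573 ∉ [-0.9, 0.7) ⇒ out
candidate 5: (m,n)=(-1,-4) → π∥ = -1-4·β ≈ -17.94427, π⊥ = -1-4·β' ≈ -0.05573 ∈ [-0.9, 0.7) ⇒ IN Λ
candidate 6: (m,n)=(-11,-8) → π∥ = -11-8·β ≈ -44.88854, π⊥ = -11-8·β' ≈ -9.11146 ∉ [-0.9, 0.7) ⇒ out
candidate 7: (m,n)=(0,5) → π∥ = 0+5·β ≈ 21.18034, π⊥ = 0+5·β' ≈ -1.18034 ∉ [-0.9, 0.7) ⇒ out
candidate 8: (m,n)=(-9,3) → π∥ = -9+3·β ≈ 3.70820, π⊥ = -9+3·β' ≈ -9.70820 ∉ [-0.9, 0.7) ⇒ out
candidate 9: (m,n)=(1,4) → π∥ = 1+4·β ≈ 17.94427, π⊥ = 1+4·β' ≈ 0.05573 ∈ [-0.9, 0.7) ⇒ IN Λ

2, 3, 5, 9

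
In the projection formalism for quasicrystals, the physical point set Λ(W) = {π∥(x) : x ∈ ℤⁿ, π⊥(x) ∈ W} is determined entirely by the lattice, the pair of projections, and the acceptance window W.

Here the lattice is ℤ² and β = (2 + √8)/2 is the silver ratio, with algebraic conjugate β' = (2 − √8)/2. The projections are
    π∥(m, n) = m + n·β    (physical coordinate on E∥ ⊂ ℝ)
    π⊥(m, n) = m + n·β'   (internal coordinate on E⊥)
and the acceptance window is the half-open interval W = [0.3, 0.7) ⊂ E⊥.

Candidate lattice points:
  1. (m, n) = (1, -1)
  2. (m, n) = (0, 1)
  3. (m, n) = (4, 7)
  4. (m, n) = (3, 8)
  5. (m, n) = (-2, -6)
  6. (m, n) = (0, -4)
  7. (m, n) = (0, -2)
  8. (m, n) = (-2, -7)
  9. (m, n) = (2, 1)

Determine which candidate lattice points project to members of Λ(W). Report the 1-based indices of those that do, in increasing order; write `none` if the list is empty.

Compute β' = (2−√8)/2 = -0.41421, so π⊥(m,n) = m -0.41421·n.
candidate 1: (m,n)=(1,-1) → π∥ = 1-1·β ≈ -1.41421, π⊥ = 1-1·β' ≈ 1.41421 ∉ [0.3, 0.7) ⇒ out
candidate 2: (m,n)=(0,1) → π∥ = 0+1·β ≈ 2.41421, π⊥ = 0+1·β' ≈ -0.41421 ∉ [0.3, 0.7) ⇒ out
candidate 3: (m,n)=(4,7) → π∥ = 4+7·β ≈ 20.89949, π⊥ = 4+7·β' ≈ 1.10051 ∉ [0.3, 0.7) ⇒ out
candidate 4: (m,n)=(3,8) → π∥ = 3+8·β ≈ 22.31371, π⊥ = 3+8·β' ≈ -0.31371 ∉ [0.3, 0.7) ⇒ out
candidate 5: (m,n)=(-2,-6) → π∥ = -2-6·β ≈ -16.48528, π⊥ = -2-6·β' ≈ 0.48528 ∈ [0.3, 0.7) ⇒ IN Λ
candidate 6: (m,n)=(0,-4) → π∥ = 0-4·β ≈ -9.65685, π⊥ = 0-4·β' ≈ 1.65685 ∉ [0.3, 0.7) ⇒ out
candidate 7: (m,n)=(0,-2) → π∥ = 0-2·β ≈ -4.82843, π⊥ = 0-2·β' ≈ 0.82843 ∉ [0.3, 0.7) ⇒ out
candidate 8: (m,n)=(-2,-7) → π∥ = -2-7·β ≈ -18.89949, π⊥ = -2-7·β' ≈ 0.89949 ∉ [0.3, 0.7) ⇒ out
candidate 9: (m,n)=(2,1) → π∥ = 2+1·β ≈ 4.41421, π⊥ = 2+1·β' ≈ 1.58579 ∉ [0.3, 0.7) ⇒ out

5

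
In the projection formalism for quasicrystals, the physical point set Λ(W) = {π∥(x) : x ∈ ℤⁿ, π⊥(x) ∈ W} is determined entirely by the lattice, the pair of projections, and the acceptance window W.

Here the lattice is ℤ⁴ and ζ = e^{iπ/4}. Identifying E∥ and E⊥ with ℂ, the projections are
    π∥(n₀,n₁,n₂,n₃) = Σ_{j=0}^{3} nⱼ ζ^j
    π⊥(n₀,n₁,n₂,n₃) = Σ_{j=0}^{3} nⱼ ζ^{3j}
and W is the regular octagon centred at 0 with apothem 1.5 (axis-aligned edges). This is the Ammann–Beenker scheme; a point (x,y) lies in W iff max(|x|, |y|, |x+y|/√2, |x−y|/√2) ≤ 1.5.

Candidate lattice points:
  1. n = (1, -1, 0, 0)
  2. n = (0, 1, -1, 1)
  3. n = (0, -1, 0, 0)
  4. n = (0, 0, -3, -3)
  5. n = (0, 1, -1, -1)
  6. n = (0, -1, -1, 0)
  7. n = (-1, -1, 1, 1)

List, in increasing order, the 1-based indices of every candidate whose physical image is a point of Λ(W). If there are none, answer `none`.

Internal map: ζ^{3j} for j=0..3 gives (1,0), (−√2/2,√2/2), (0,−1), (√2/2,√2/2).
#1 (1, -1, 0, 0): internal (1.70711, -0.70711); octagon support 1.70711 vs apothem 1.5 → ∉ W
#2 (0, 1, -1, 1): internal (0.00000, 2.41421); octagon support 2.41421 vs apothem 1.5 → ∉ W
#3 (0, -1, 0, 0): internal (0.70711, -0.70711); octagon support 1.00000 vs apothem 1.5 → ∈ W
#4 (0, 0, -3, -3): internal (-2.12132, 0.87868); octagon support 2.12132 vs apothem 1.5 → ∉ W
#5 (0, 1, -1, -1): internal (-1.41421, 1.00000); octagon support 1.70711 vs apothem 1.5 → ∉ W
#6 (0, -1, -1, 0): internal (0.70711, 0.29289); octagon support 0.70711 vs apothem 1.5 → ∈ W
#7 (-1, -1, 1, 1): internal (0.41421, -1.00000); octagon support 1.00000 vs apothem 1.5 → ∈ W

3, 6, 7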